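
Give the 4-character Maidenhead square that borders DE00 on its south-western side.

Longitude square 0; −1 → -1, wraps to 9, carry into field.
Longitude field D = 3; −1 → 2 = C.
Latitude square 0; −1 → -1, wraps to 9, carry into field.
Latitude field E = 4; −1 → 3 = D.

CD99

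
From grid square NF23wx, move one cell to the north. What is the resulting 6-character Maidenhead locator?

Latitude subsquare x = 23; +1 → 24, wraps to 0 = a, carry into square.
Latitude square 3; +1 → 4.
The longitude characters are unchanged.

NF24wa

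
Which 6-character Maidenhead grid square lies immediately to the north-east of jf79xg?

Longitude subsquare x = 23; +1 → 24, wraps to 0 = a, carry into square.
Longitude square 7; +1 → 8.
Latitude subsquare g = 6; +1 → 7 = h.

JF89ah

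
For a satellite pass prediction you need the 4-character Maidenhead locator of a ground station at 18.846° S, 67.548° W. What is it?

Offset from 180°W / 90°S: lon 112.45°, lat 71.15°.
Field: 112.45/20 → 5 → F, 71.15/10 → 7 → H; chars FH.
Square: 12.45/2 → 6, 1.15/1 → 1; chars 61.

FH61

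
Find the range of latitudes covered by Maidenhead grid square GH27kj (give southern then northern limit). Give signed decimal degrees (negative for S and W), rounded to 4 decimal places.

Field G=6, H=7: +6·20° lon, +7·10° lat → SW at lon -60°, lat -20°.
Square 2, 7: +2·2° lon, +7·1° lat → SW at lon -56°, lat -13°.
Subsquare k=10, j=9: +10·0.0833333° lon, +9·0.0416667° lat → SW at lon -55.1667°, lat -12.625°.
Cell spans 0.0833333° lon × 0.0416667° lat.
south -12.6250, north -12.5833.

-12.6250, -12.5833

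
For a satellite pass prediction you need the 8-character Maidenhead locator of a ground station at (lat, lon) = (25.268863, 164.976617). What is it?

RL25lg74

Shift to the Maidenhead origin (180°W, 90°S): lon 344.97662, lat 115.26886.
Field: lon ⌊344.97662/20⌋ = 17 → R; lat ⌊115.26886/10⌋ = 11 → L.
Square: lon ⌊4.97662/2⌋ = 2; lat ⌊5.26886/1⌋ = 5.
Subsquare: lon ⌊0.97662/0.0833333⌋ = 11 → l; lat ⌊0.26886/0.0416667⌋ = 6 → g.
Extended square: lon ⌊0.05995/0.00833333⌋ = 7; lat ⌊0.01886/0.00416667⌋ = 4.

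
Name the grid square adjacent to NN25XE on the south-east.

Longitude subsquare x = 23; +1 → 24, wraps to 0 = a, carry into square.
Longitude square 2; +1 → 3.
Latitude subsquare e = 4; −1 → 3 = d.

NN35ad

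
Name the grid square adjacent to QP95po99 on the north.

QP95pp90

Latitude extended square 9; +1 → 10, wraps to 0, carry into subsquare.
Latitude subsquare o = 14; +1 → 15 = p.
The longitude characters are unchanged.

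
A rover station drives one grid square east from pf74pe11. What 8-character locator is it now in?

PF74pe21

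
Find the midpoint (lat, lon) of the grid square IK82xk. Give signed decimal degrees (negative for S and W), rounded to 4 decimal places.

12.4375, -2.0417

Field I=8, K=10: +8·20° lon, +10·10° lat → SW at lon -20°, lat 10°.
Square 8, 2: +8·2° lon, +2·1° lat → SW at lon -4°, lat 12°.
Subsquare x=23, k=10: +23·0.0833333° lon, +10·0.0416667° lat → SW at lon -2.08333°, lat 12.4167°.
Cell spans 0.0833333° lon × 0.0416667° lat. Centre is SW corner plus half of each.
latitude 12.4375, longitude -2.0417.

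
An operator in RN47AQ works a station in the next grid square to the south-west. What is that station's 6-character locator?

RN37xp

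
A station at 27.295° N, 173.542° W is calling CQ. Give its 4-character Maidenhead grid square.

AL37

Add 180° to longitude and 90° to latitude: 6.46, 117.30.
Field: lon ⌊6.46/20⌋ = 0 → A; lat ⌊117.30/10⌋ = 11 → L.
Square: lon ⌊6.46/2⌋ = 3; lat ⌊7.30/1⌋ = 7.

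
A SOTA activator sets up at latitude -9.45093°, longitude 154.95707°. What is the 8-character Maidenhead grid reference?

Add 180° to longitude and 90° to latitude: 334.95707, 80.54907.
Field (20°×10°, letters A–R): lon ⌊334.95707/20⌋ = 16 → Q; lat ⌊80.54907/10⌋ = 8 → I.
Square (2°×1°, digits 0–9): lon ⌊14.95707/2⌋ = 7; lat ⌊0.54907/1⌋ = 0.
Subsquare (5′×2.5′, letters a–x): lon ⌊0.95707/0.0833333⌋ = 11 → l; lat ⌊0.54907/0.0416667⌋ = 13 → n.
Extended square (30″×15″, digits 0–9): lon ⌊0.04040/0.00833333⌋ = 4; lat ⌊0.00740/0.00416667⌋ = 1.

QI70ln41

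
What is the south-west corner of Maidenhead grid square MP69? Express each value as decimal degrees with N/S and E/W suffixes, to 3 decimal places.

Field M=12, P=15: +12·20° lon, +15·10° lat → SW at lon 60°, lat 60°.
Square 6, 9: +6·2° lon, +9·1° lat → SW at lon 72°, lat 69°.
latitude 69.000° N, longitude 72.000° E.

69.000° N, 72.000° E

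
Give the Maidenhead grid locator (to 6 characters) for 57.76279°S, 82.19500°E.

ND12cf

Offset from 180°W / 90°S: lon 262.1950°, lat 32.2372°.
Field: 262.1950/20 → 13 → N, 32.2372/10 → 3 → D; chars ND.
Square: 2.1950/2 → 1, 2.2372/1 → 2; chars 12.
Subsquare: 0.1950/0.0833333 → 2 → c, 0.2372/0.0416667 → 5 → f; chars cf.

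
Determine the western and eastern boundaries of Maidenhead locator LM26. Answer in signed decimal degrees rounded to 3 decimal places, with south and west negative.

44.000, 46.000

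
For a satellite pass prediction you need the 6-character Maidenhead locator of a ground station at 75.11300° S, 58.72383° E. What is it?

Shift to the Maidenhead origin (180°W, 90°S): lon 238.7238, lat 14.8870.
Field: 238.7238/20 → 11 → L, 14.8870/10 → 1 → B; chars LB.
Square: 18.7238/2 → 9, 4.8870/1 → 4; chars 94.
Subsquare: 0.7238/0.0833333 → 8 → i, 0.8870/0.0416667 → 21 → v; chars iv.

LB94iv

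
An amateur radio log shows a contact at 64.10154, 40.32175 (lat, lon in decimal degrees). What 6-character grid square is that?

Add 180° to longitude and 90° to latitude: 220.3218, 154.1015.
Field: 220.3218/20 → 11 → L, 154.1015/10 → 15 → P; chars LP.
Square: 0.3218/2 → 0, 4.1015/1 → 4; chars 04.
Subsquare: 0.3218/0.0833333 → 3 → d, 0.1015/0.0416667 → 2 → c; chars dc.

LP04dc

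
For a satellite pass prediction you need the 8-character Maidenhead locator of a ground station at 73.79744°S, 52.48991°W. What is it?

Add 180° to longitude and 90° to latitude: 127.51009, 16.20256.
Field: 127.51009/20 → 6 → G, 16.20256/10 → 1 → B; chars GB.
Square: 7.51009/2 → 3, 6.20256/1 → 6; chars 36.
Subsquare: 1.51009/0.0833333 → 18 → s, 0.20256/0.0416667 → 4 → e; chars se.
Extended square: 0.01009/0.00833333 → 1, 0.03589/0.00416667 → 8; chars 18.

GB36se18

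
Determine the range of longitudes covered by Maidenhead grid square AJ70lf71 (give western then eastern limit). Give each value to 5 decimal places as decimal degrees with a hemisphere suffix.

165.02500° W, 165.01667° W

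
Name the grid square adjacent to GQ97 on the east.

HQ07

Longitude square 9; +1 → 10, wraps to 0, carry into field.
Longitude field G = 6; +1 → 7 = H.
The latitude characters are unchanged.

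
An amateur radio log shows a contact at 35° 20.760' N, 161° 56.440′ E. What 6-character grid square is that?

RM05xi

Add 180° to longitude and 90° to latitude: 341.9407, 125.3460.
Field: lon ⌊341.9407/20⌋ = 17 → R; lat ⌊125.3460/10⌋ = 12 → M.
Square: lon ⌊1.9407/2⌋ = 0; lat ⌊5.3460/1⌋ = 5.
Subsquare: lon ⌊1.9407/0.0833333⌋ = 23 → x; lat ⌊0.3460/0.0416667⌋ = 8 → i.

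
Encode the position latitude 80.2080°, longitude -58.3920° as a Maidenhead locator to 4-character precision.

Add 180° to longitude and 90° to latitude: 121.61, 170.21.
Field: lon ⌊121.61/20⌋ = 6 → G; lat ⌊170.21/10⌋ = 17 → R.
Square: lon ⌊1.61/2⌋ = 0; lat ⌊0.21/1⌋ = 0.

GR00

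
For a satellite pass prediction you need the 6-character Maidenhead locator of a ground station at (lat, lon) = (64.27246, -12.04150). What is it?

IP34xg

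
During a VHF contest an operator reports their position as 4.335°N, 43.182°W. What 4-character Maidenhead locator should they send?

GJ84

Add 180° to longitude and 90° to latitude: 136.82, 94.33.
Field: 136.82/20 → 6 → G, 94.33/10 → 9 → J; chars GJ.
Square: 16.82/2 → 8, 4.33/1 → 4; chars 84.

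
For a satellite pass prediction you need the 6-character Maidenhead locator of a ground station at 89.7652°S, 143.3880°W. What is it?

Add 180° to longitude and 90° to latitude: 36.6120, 0.2348.
Field: 36.6120/20 → 1 → B, 0.2348/10 → 0 → A; chars BA.
Square: 16.6120/2 → 8, 0.2348/1 → 0; chars 80.
Subsquare: 0.6120/0.0833333 → 7 → h, 0.2348/0.0416667 → 5 → f; chars hf.

BA80hf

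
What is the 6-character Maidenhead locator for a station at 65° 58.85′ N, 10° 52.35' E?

JP55kx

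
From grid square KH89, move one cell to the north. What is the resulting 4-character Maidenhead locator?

KI80

Latitude square 9; +1 → 10, wraps to 0, carry into field.
Latitude field H = 7; +1 → 8 = I.
The longitude characters are unchanged.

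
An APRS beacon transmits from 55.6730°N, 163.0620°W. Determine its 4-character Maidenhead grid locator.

AO85

Shift to the Maidenhead origin (180°W, 90°S): lon 16.94, lat 145.67.
Field (20°×10°, letters A–R): lon ⌊16.94/20⌋ = 0 → A; lat ⌊145.67/10⌋ = 14 → O.
Square (2°×1°, digits 0–9): lon ⌊16.94/2⌋ = 8; lat ⌊5.67/1⌋ = 5.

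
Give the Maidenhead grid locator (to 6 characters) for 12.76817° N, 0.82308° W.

IK92os

Add 180° to longitude and 90° to latitude: 179.1769, 102.7682.
Field: 179.1769/20 → 8 → I, 102.7682/10 → 10 → K; chars IK.
Square: 19.1769/2 → 9, 2.7682/1 → 2; chars 92.
Subsquare: 1.1769/0.0833333 → 14 → o, 0.7682/0.0416667 → 18 → s; chars os.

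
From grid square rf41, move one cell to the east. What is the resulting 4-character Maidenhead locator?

RF51

Longitude square 4; +1 → 5.
The latitude characters are unchanged.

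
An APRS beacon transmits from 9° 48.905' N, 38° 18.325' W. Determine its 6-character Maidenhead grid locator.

HJ09ut

Offset from 180°W / 90°S: lon 141.6946°, lat 99.8151°.
Field (20°×10°, letters A–R): 141.6946/20 → 7 → H, 99.8151/10 → 9 → J; chars HJ.
Square (2°×1°, digits 0–9): 1.6946/2 → 0, 9.8151/1 → 9; chars 09.
Subsquare (5′×2.5′, letters a–x): 1.6946/0.0833333 → 20 → u, 0.8151/0.0416667 → 19 → t; chars ut.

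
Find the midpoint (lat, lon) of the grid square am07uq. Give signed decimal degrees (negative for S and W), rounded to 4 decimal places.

Field A=0, M=12: +0·20° lon, +12·10° lat → SW at lon -180°, lat 30°.
Square 0, 7: +0·2° lon, +7·1° lat → SW at lon -180°, lat 37°.
Subsquare u=20, q=16: +20·0.0833333° lon, +16·0.0416667° lat → SW at lon -178.333°, lat 37.6667°.
Cell spans 0.0833333° lon × 0.0416667° lat. Centre is SW corner plus half of each.
latitude 37.6875, longitude -178.2917.

37.6875, -178.2917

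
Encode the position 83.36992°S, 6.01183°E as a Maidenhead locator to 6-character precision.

JA36ap

Offset from 180°W / 90°S: lon 186.0118°, lat 6.6301°.
Field: 186.0118/20 → 9 → J, 6.6301/10 → 0 → A; chars JA.
Square: 6.0118/2 → 3, 6.6301/1 → 6; chars 36.
Subsquare: 0.0118/0.0833333 → 0 → a, 0.6301/0.0416667 → 15 → p; chars ap.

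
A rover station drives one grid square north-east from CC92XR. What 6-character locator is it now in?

DC02as

Longitude subsquare x = 23; +1 → 24, wraps to 0 = a, carry into square.
Longitude square 9; +1 → 10, wraps to 0, carry into field.
Longitude field C = 2; +1 → 3 = D.
Latitude subsquare r = 17; +1 → 18 = s.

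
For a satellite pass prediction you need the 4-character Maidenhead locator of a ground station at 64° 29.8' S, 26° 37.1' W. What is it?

Offset from 180°W / 90°S: lon 153.38°, lat 25.50°.
Field (20°×10°, letters A–R): lon ⌊153.38/20⌋ = 7 → H; lat ⌊25.50/10⌋ = 2 → C.
Square (2°×1°, digits 0–9): lon ⌊13.38/2⌋ = 6; lat ⌊5.50/1⌋ = 5.

HC65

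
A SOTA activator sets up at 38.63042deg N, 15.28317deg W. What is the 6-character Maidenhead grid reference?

IM28ip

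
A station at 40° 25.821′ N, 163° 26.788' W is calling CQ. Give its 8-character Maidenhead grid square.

AN80gk63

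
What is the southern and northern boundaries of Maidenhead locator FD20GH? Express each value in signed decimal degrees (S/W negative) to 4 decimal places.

-59.7083, -59.6667

Field F=5, D=3: +5·20° lon, +3·10° lat → SW at lon -80°, lat -60°.
Square 2, 0: +2·2° lon, +0·1° lat → SW at lon -76°, lat -60°.
Subsquare g=6, h=7: +6·0.0833333° lon, +7·0.0416667° lat → SW at lon -75.5°, lat -59.7083°.
Cell spans 0.0833333° lon × 0.0416667° lat.
south -59.7083, north -59.6667.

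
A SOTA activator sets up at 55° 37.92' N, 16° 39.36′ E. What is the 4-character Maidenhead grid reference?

JO85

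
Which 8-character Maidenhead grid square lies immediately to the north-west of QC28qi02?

QC28pi93

Longitude extended square 0; −1 → -1, wraps to 9, carry into subsquare.
Longitude subsquare q = 16; −1 → 15 = p.
Latitude extended square 2; +1 → 3.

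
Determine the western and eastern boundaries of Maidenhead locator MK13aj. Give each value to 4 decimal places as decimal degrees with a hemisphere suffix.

Field M=12, K=10: +12·20° lon, +10·10° lat → SW at lon 60°, lat 10°.
Square 1, 3: +1·2° lon, +3·1° lat → SW at lon 62°, lat 13°.
Subsquare a=0, j=9: +0·0.0833333° lon, +9·0.0416667° lat → SW at lon 62°, lat 13.375°.
Cell spans 0.0833333° lon × 0.0416667° lat.
west 62.0000° E, east 62.0833° E.

62.0000° E, 62.0833° E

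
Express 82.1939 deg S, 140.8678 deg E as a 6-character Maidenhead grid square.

QA07kt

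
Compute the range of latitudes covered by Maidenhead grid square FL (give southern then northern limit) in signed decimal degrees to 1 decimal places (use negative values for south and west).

20.0, 30.0

Field F=5, L=11: +5·20° lon, +11·10° lat → SW at lon -80°, lat 20°.
Cell spans 20° lon × 10° lat.
south 20.0, north 30.0.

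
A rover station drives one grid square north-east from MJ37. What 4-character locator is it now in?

Longitude square 3; +1 → 4.
Latitude square 7; +1 → 8.

MJ48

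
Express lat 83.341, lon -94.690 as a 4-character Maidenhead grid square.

Add 180° to longitude and 90° to latitude: 85.31, 173.34.
Field: lon ⌊85.31/20⌋ = 4 → E; lat ⌊173.34/10⌋ = 17 → R.
Square: lon ⌊5.31/2⌋ = 2; lat ⌊3.34/1⌋ = 3.

ER23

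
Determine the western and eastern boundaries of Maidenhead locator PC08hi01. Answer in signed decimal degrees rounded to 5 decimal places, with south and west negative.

Field P=15, C=2: +15·20° lon, +2·10° lat → SW at lon 120°, lat -70°.
Square 0, 8: +0·2° lon, +8·1° lat → SW at lon 120°, lat -62°.
Subsquare h=7, i=8: +7·0.0833333° lon, +8·0.0416667° lat → SW at lon 120.583°, lat -61.6667°.
Extended square 0, 1: +0·0.00833333° lon, +1·0.00416667° lat → SW at lon 120.583°, lat -61.6625°.
Cell spans 0.00833333° lon × 0.00416667° lat.
west 120.58333, east 120.59167.

120.58333, 120.59167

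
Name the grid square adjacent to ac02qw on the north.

Latitude subsquare w = 22; +1 → 23 = x.
The longitude characters are unchanged.

AC02qx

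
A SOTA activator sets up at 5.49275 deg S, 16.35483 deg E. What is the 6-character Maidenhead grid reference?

JI84em

Add 180° to longitude and 90° to latitude: 196.3548, 84.5072.
Field: lon ⌊196.3548/20⌋ = 9 → J; lat ⌊84.5072/10⌋ = 8 → I.
Square: lon ⌊16.3548/2⌋ = 8; lat ⌊4.5072/1⌋ = 4.
Subsquare: lon ⌊0.3548/0.0833333⌋ = 4 → e; lat ⌊0.5072/0.0416667⌋ = 12 → m.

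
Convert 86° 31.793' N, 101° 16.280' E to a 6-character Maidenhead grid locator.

OR06pm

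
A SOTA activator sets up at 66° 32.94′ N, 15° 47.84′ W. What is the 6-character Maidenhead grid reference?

IP26cn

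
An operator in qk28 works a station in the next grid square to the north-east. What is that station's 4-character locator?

QK39

Longitude square 2; +1 → 3.
Latitude square 8; +1 → 9.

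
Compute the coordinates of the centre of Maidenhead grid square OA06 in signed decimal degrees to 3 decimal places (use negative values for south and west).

Field O=14, A=0: +14·20° lon, +0·10° lat → SW at lon 100°, lat -90°.
Square 0, 6: +0·2° lon, +6·1° lat → SW at lon 100°, lat -84°.
Cell spans 2° lon × 1° lat. Centre is SW corner plus half of each.
latitude -83.500, longitude 101.000.

-83.500, 101.000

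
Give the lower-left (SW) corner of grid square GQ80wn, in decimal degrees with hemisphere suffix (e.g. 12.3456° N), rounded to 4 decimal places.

Field G=6, Q=16: +6·20° lon, +16·10° lat → SW at lon -60°, lat 70°.
Square 8, 0: +8·2° lon, +0·1° lat → SW at lon -44°, lat 70°.
Subsquare w=22, n=13: +22·0.0833333° lon, +13·0.0416667° lat → SW at lon -42.1667°, lat 70.5417°.
latitude 70.5417° N, longitude 42.1667° W.

70.5417° N, 42.1667° W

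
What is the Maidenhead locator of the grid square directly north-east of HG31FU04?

Longitude extended square 0; +1 → 1.
Latitude extended square 4; +1 → 5.

HG31fu15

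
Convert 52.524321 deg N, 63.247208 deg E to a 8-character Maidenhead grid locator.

Add 180° to longitude and 90° to latitude: 243.24721, 142.52432.
Field (20°×10°, letters A–R): lon ⌊243.24721/20⌋ = 12 → M; lat ⌊142.52432/10⌋ = 14 → O.
Square (2°×1°, digits 0–9): lon ⌊3.24721/2⌋ = 1; lat ⌊2.52432/1⌋ = 2.
Subsquare (5′×2.5′, letters a–x): lon ⌊1.24721/0.0833333⌋ = 14 → o; lat ⌊0.52432/0.0416667⌋ = 12 → m.
Extended square (30″×15″, digits 0–9): lon ⌊0.08054/0.00833333⌋ = 9; lat ⌊0.02432/0.00416667⌋ = 5.

MO12om95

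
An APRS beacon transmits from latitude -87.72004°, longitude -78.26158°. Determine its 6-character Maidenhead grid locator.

Offset from 180°W / 90°S: lon 101.7384°, lat 2.2800°.
Field: 101.7384/20 → 5 → F, 2.2800/10 → 0 → A; chars FA.
Square: 1.7384/2 → 0, 2.2800/1 → 2; chars 02.
Subsquare: 1.7384/0.0833333 → 20 → u, 0.2800/0.0416667 → 6 → g; chars ug.

FA02ug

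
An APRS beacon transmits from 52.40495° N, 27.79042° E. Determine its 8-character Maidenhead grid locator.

KO32vj47

Add 180° to longitude and 90° to latitude: 207.79042, 142.40495.
Field: 207.79042/20 → 10 → K, 142.40495/10 → 14 → O; chars KO.
Square: 7.79042/2 → 3, 2.40495/1 → 2; chars 32.
Subsquare: 1.79042/0.0833333 → 21 → v, 0.40495/0.0416667 → 9 → j; chars vj.
Extended square: 0.04042/0.00833333 → 4, 0.02995/0.00416667 → 7; chars 47.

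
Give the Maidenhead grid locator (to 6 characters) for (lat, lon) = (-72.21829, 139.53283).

PB97ss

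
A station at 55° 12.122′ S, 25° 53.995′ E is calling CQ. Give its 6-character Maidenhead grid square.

Add 180° to longitude and 90° to latitude: 205.8999, 34.7980.
Field: lon ⌊205.8999/20⌋ = 10 → K; lat ⌊34.7980/10⌋ = 3 → D.
Square: lon ⌊5.8999/2⌋ = 2; lat ⌊4.7980/1⌋ = 4.
Subsquare: lon ⌊1.8999/0.0833333⌋ = 22 → w; lat ⌊0.7980/0.0416667⌋ = 19 → t.

KD24wt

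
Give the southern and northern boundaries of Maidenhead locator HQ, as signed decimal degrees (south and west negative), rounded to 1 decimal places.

70.0, 80.0

Field H=7, Q=16: +7·20° lon, +16·10° lat → SW at lon -40°, lat 70°.
Cell spans 20° lon × 10° lat.
south 70.0, north 80.0.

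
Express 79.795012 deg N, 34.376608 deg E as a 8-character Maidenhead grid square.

KQ79et50

Shift to the Maidenhead origin (180°W, 90°S): lon 214.37661, lat 169.79501.
Field: lon ⌊214.37661/20⌋ = 10 → K; lat ⌊169.79501/10⌋ = 16 → Q.
Square: lon ⌊14.37661/2⌋ = 7; lat ⌊9.79501/1⌋ = 9.
Subsquare: lon ⌊0.37661/0.0833333⌋ = 4 → e; lat ⌊0.79501/0.0416667⌋ = 19 → t.
Extended square: lon ⌊0.04327/0.00833333⌋ = 5; lat ⌊0.00335/0.00416667⌋ = 0.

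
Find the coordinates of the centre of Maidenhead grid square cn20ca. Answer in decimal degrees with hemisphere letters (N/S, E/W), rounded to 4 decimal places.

40.0208° N, 135.7917° W

Field C=2, N=13: +2·20° lon, +13·10° lat → SW at lon -140°, lat 40°.
Square 2, 0: +2·2° lon, +0·1° lat → SW at lon -136°, lat 40°.
Subsquare c=2, a=0: +2·0.0833333° lon, +0·0.0416667° lat → SW at lon -135.833°, lat 40°.
Cell spans 0.0833333° lon × 0.0416667° lat. Centre is SW corner plus half of each.
latitude 40.0208° N, longitude 135.7917° W.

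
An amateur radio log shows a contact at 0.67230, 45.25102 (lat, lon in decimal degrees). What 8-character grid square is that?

Add 180° to longitude and 90° to latitude: 225.25102, 90.67230.
Field: 225.25102/20 → 11 → L, 90.67230/10 → 9 → J; chars LJ.
Square: 5.25102/2 → 2, 0.67230/1 → 0; chars 20.
Subsquare: 1.25102/0.0833333 → 15 → p, 0.67230/0.0416667 → 16 → q; chars pq.
Extended square: 0.00102/0.00833333 → 0, 0.00563/0.00416667 → 1; chars 01.

LJ20pq01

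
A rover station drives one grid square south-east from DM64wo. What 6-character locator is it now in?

DM64xn

Longitude subsquare w = 22; +1 → 23 = x.
Latitude subsquare o = 14; −1 → 13 = n.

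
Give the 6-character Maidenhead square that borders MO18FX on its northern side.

Latitude subsquare x = 23; +1 → 24, wraps to 0 = a, carry into square.
Latitude square 8; +1 → 9.
The longitude characters are unchanged.

MO19fa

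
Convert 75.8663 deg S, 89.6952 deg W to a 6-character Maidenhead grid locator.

Shift to the Maidenhead origin (180°W, 90°S): lon 90.3048, lat 14.1337.
Field: 90.3048/20 → 4 → E, 14.1337/10 → 1 → B; chars EB.
Square: 10.3048/2 → 5, 4.1337/1 → 4; chars 54.
Subsquare: 0.3048/0.0833333 → 3 → d, 0.1337/0.0416667 → 3 → d; chars dd.

EB54dd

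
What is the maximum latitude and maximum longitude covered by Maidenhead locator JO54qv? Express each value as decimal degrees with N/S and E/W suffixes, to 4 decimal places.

54.9167° N, 11.4167° E

Field J=9, O=14: +9·20° lon, +14·10° lat → SW at lon 0°, lat 50°.
Square 5, 4: +5·2° lon, +4·1° lat → SW at lon 10°, lat 54°.
Subsquare q=16, v=21: +16·0.0833333° lon, +21·0.0416667° lat → SW at lon 11.3333°, lat 54.875°.
Cell spans 0.0833333° lon × 0.0416667° lat. NE corner is SW corner plus one full cell.
latitude 54.9167° N, longitude 11.4167° E.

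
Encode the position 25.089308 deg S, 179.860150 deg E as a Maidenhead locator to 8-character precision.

RG94wv38

Add 180° to longitude and 90° to latitude: 359.86015, 64.91069.
Field: lon ⌊359.86015/20⌋ = 17 → R; lat ⌊64.91069/10⌋ = 6 → G.
Square: lon ⌊19.86015/2⌋ = 9; lat ⌊4.91069/1⌋ = 4.
Subsquare: lon ⌊1.86015/0.0833333⌋ = 22 → w; lat ⌊0.91069/0.0416667⌋ = 21 → v.
Extended square: lon ⌊0.02682/0.00833333⌋ = 3; lat ⌊0.03569/0.00416667⌋ = 8.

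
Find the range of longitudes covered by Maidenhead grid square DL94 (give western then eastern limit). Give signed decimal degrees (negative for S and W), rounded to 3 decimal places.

-102.000, -100.000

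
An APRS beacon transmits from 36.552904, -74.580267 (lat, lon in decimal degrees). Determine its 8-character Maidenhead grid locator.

FM26rn02

Add 180° to longitude and 90° to latitude: 105.41973, 126.55290.
Field: lon ⌊105.41973/20⌋ = 5 → F; lat ⌊126.55290/10⌋ = 12 → M.
Square: lon ⌊5.41973/2⌋ = 2; lat ⌊6.55290/1⌋ = 6.
Subsquare: lon ⌊1.41973/0.0833333⌋ = 17 → r; lat ⌊0.55290/0.0416667⌋ = 13 → n.
Extended square: lon ⌊0.00307/0.00833333⌋ = 0; lat ⌊0.01124/0.00416667⌋ = 2.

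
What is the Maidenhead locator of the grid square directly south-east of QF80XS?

Longitude subsquare x = 23; +1 → 24, wraps to 0 = a, carry into square.
Longitude square 8; +1 → 9.
Latitude subsquare s = 18; −1 → 17 = r.

QF90ar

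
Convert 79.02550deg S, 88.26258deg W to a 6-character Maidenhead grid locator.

EB50ux

Shift to the Maidenhead origin (180°W, 90°S): lon 91.7374, lat 10.9745.
Field: lon ⌊91.7374/20⌋ = 4 → E; lat ⌊10.9745/10⌋ = 1 → B.
Square: lon ⌊11.7374/2⌋ = 5; lat ⌊0.9745/1⌋ = 0.
Subsquare: lon ⌊1.7374/0.0833333⌋ = 20 → u; lat ⌊0.9745/0.0416667⌋ = 23 → x.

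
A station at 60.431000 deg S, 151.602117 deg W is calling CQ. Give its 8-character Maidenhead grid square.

Add 180° to longitude and 90° to latitude: 28.39788, 29.56900.
Field: 28.39788/20 → 1 → B, 29.56900/10 → 2 → C; chars BC.
Square: 8.39788/2 → 4, 9.56900/1 → 9; chars 49.
Subsquare: 0.39788/0.0833333 → 4 → e, 0.56900/0.0416667 → 13 → n; chars en.
Extended square: 0.06455/0.00833333 → 7, 0.02733/0.00416667 → 6; chars 76.

BC49en76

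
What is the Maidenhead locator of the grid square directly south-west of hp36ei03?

Longitude extended square 0; −1 → -1, wraps to 9, carry into subsquare.
Longitude subsquare e = 4; −1 → 3 = d.
Latitude extended square 3; −1 → 2.

HP36di92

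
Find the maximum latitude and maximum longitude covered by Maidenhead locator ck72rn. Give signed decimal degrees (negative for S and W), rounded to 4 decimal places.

12.5833, -124.5000

Field C=2, K=10: +2·20° lon, +10·10° lat → SW at lon -140°, lat 10°.
Square 7, 2: +7·2° lon, +2·1° lat → SW at lon -126°, lat 12°.
Subsquare r=17, n=13: +17·0.0833333° lon, +13·0.0416667° lat → SW at lon -124.583°, lat 12.5417°.
Cell spans 0.0833333° lon × 0.0416667° lat. NE corner is SW corner plus one full cell.
latitude 12.5833, longitude -124.5000.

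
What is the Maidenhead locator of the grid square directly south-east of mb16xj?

Longitude subsquare x = 23; +1 → 24, wraps to 0 = a, carry into square.
Longitude square 1; +1 → 2.
Latitude subsquare j = 9; −1 → 8 = i.

MB26ai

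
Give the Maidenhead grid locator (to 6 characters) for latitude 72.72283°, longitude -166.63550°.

AQ62qr

Add 180° to longitude and 90° to latitude: 13.3645, 162.7228.
Field (20°×10°, letters A–R): 13.3645/20 → 0 → A, 162.7228/10 → 16 → Q; chars AQ.
Square (2°×1°, digits 0–9): 13.3645/2 → 6, 2.7228/1 → 2; chars 62.
Subsquare (5′×2.5′, letters a–x): 1.3645/0.0833333 → 16 → q, 0.7228/0.0416667 → 17 → r; chars qr.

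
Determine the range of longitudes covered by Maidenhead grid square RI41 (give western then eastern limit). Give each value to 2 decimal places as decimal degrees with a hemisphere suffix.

168.00° E, 170.00° E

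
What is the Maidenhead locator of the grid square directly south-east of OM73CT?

Longitude subsquare c = 2; +1 → 3 = d.
Latitude subsquare t = 19; −1 → 18 = s.

OM73ds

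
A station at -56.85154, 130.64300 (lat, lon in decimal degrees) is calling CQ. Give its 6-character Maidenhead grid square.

Add 180° to longitude and 90° to latitude: 310.6430, 33.1485.
Field: 310.6430/20 → 15 → P, 33.1485/10 → 3 → D; chars PD.
Square: 10.6430/2 → 5, 3.1485/1 → 3; chars 53.
Subsquare: 0.6430/0.0833333 → 7 → h, 0.1485/0.0416667 → 3 → d; chars hd.

PD53hd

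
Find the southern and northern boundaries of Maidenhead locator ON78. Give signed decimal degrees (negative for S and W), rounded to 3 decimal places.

Field O=14, N=13: +14·20° lon, +13·10° lat → SW at lon 100°, lat 40°.
Square 7, 8: +7·2° lon, +8·1° lat → SW at lon 114°, lat 48°.
Cell spans 2° lon × 1° lat.
south 48.000, north 49.000.

48.000, 49.000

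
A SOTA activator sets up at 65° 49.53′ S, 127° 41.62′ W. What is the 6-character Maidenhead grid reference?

CC64de

Add 180° to longitude and 90° to latitude: 52.3063, 24.1745.
Field: 52.3063/20 → 2 → C, 24.1745/10 → 2 → C; chars CC.
Square: 12.3063/2 → 6, 4.1745/1 → 4; chars 64.
Subsquare: 0.3063/0.0833333 → 3 → d, 0.1745/0.0416667 → 4 → e; chars de.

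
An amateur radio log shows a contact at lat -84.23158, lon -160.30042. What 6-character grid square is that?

AA95us

Add 180° to longitude and 90° to latitude: 19.6996, 5.7684.
Field: 19.6996/20 → 0 → A, 5.7684/10 → 0 → A; chars AA.
Square: 19.6996/2 → 9, 5.7684/1 → 5; chars 95.
Subsquare: 1.6996/0.0833333 → 20 → u, 0.7684/0.0416667 → 18 → s; chars us.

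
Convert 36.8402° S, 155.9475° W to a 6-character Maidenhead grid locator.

Shift to the Maidenhead origin (180°W, 90°S): lon 24.0525, lat 53.1598.
Field: lon ⌊24.0525/20⌋ = 1 → B; lat ⌊53.1598/10⌋ = 5 → F.
Square: lon ⌊4.0525/2⌋ = 2; lat ⌊3.1598/1⌋ = 3.
Subsquare: lon ⌊0.0525/0.0833333⌋ = 0 → a; lat ⌊0.1598/0.0416667⌋ = 3 → d.

BF23ad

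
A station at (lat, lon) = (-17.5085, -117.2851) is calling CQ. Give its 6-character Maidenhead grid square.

DH12il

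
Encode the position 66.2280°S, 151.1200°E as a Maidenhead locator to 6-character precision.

QC53ns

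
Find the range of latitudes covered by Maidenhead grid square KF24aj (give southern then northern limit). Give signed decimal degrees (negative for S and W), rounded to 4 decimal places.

Field K=10, F=5: +10·20° lon, +5·10° lat → SW at lon 20°, lat -40°.
Square 2, 4: +2·2° lon, +4·1° lat → SW at lon 24°, lat -36°.
Subsquare a=0, j=9: +0·0.0833333° lon, +9·0.0416667° lat → SW at lon 24°, lat -35.625°.
Cell spans 0.0833333° lon × 0.0416667° lat.
south -35.6250, north -35.5833.

-35.6250, -35.5833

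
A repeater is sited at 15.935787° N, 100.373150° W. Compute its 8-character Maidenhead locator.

DK95tw54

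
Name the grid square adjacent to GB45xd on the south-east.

GB55ac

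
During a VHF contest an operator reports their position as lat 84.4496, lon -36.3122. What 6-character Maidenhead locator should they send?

HR14uk

Add 180° to longitude and 90° to latitude: 143.6878, 174.4496.
Field: lon ⌊143.6878/20⌋ = 7 → H; lat ⌊174.4496/10⌋ = 17 → R.
Square: lon ⌊3.6878/2⌋ = 1; lat ⌊4.4496/1⌋ = 4.
Subsquare: lon ⌊1.6878/0.0833333⌋ = 20 → u; lat ⌊0.4496/0.0416667⌋ = 10 → k.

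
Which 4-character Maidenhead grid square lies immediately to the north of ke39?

KF30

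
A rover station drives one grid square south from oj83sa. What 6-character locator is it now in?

OJ82sx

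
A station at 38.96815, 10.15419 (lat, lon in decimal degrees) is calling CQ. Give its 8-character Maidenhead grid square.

JM58bx82

Shift to the Maidenhead origin (180°W, 90°S): lon 190.15419, lat 128.96815.
Field: lon ⌊190.15419/20⌋ = 9 → J; lat ⌊128.96815/10⌋ = 12 → M.
Square: lon ⌊10.15419/2⌋ = 5; lat ⌊8.96815/1⌋ = 8.
Subsquare: lon ⌊0.15419/0.0833333⌋ = 1 → b; lat ⌊0.96815/0.0416667⌋ = 23 → x.
Extended square: lon ⌊0.07086/0.00833333⌋ = 8; lat ⌊0.00982/0.00416667⌋ = 2.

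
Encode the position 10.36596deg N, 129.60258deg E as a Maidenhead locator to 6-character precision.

PK40ti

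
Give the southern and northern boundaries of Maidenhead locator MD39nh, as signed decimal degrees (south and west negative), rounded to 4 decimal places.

-50.7083, -50.6667

Field M=12, D=3: +12·20° lon, +3·10° lat → SW at lon 60°, lat -60°.
Square 3, 9: +3·2° lon, +9·1° lat → SW at lon 66°, lat -51°.
Subsquare n=13, h=7: +13·0.0833333° lon, +7·0.0416667° lat → SW at lon 67.0833°, lat -50.7083°.
Cell spans 0.0833333° lon × 0.0416667° lat.
south -50.7083, north -50.6667.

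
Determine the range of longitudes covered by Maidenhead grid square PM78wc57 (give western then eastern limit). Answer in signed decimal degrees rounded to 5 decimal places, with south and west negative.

Field P=15, M=12: +15·20° lon, +12·10° lat → SW at lon 120°, lat 30°.
Square 7, 8: +7·2° lon, +8·1° lat → SW at lon 134°, lat 38°.
Subsquare w=22, c=2: +22·0.0833333° lon, +2·0.0416667° lat → SW at lon 135.833°, lat 38.0833°.
Extended square 5, 7: +5·0.00833333° lon, +7·0.00416667° lat → SW at lon 135.875°, lat 38.1125°.
Cell spans 0.00833333° lon × 0.00416667° lat.
west 135.87500, east 135.88333.

135.87500, 135.88333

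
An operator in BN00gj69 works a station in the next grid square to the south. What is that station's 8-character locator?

Latitude extended square 9; −1 → 8.
The longitude characters are unchanged.

BN00gj68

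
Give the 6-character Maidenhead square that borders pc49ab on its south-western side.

PC39xa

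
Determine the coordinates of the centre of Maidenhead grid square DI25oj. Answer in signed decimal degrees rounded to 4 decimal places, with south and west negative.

Field D=3, I=8: +3·20° lon, +8·10° lat → SW at lon -120°, lat -10°.
Square 2, 5: +2·2° lon, +5·1° lat → SW at lon -116°, lat -5°.
Subsquare o=14, j=9: +14·0.0833333° lon, +9·0.0416667° lat → SW at lon -114.833°, lat -4.625°.
Cell spans 0.0833333° lon × 0.0416667° lat. Centre is SW corner plus half of each.
latitude -4.6042, longitude -114.7917.

-4.6042, -114.7917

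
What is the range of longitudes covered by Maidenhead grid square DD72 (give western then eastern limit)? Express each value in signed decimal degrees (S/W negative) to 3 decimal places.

-106.000, -104.000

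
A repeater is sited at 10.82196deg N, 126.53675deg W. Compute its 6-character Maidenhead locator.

Shift to the Maidenhead origin (180°W, 90°S): lon 53.4633, lat 100.8220.
Field (20°×10°, letters A–R): 53.4633/20 → 2 → C, 100.8220/10 → 10 → K; chars CK.
Square (2°×1°, digits 0–9): 13.4633/2 → 6, 0.8220/1 → 0; chars 60.
Subsquare (5′×2.5′, letters a–x): 1.4633/0.0833333 → 17 → r, 0.8220/0.0416667 → 19 → t; chars rt.

CK60rt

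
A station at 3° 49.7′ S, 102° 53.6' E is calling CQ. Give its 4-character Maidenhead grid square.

OI16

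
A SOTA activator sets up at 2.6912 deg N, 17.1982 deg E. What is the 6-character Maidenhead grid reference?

JJ82oq

Offset from 180°W / 90°S: lon 197.1982°, lat 92.6912°.
Field: 197.1982/20 → 9 → J, 92.6912/10 → 9 → J; chars JJ.
Square: 17.1982/2 → 8, 2.6912/1 → 2; chars 82.
Subsquare: 1.1982/0.0833333 → 14 → o, 0.6912/0.0416667 → 16 → q; chars oq.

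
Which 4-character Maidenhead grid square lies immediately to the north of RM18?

RM19

Latitude square 8; +1 → 9.
The longitude characters are unchanged.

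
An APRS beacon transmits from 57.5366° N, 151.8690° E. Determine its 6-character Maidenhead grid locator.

Offset from 180°W / 90°S: lon 331.8690°, lat 147.5366°.
Field: lon ⌊331.8690/20⌋ = 16 → Q; lat ⌊147.5366/10⌋ = 14 → O.
Square: lon ⌊11.8690/2⌋ = 5; lat ⌊7.5366/1⌋ = 7.
Subsquare: lon ⌊1.8690/0.0833333⌋ = 22 → w; lat ⌊0.5366/0.0416667⌋ = 12 → m.

QO57wm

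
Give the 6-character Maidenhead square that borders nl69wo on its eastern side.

Longitude subsquare w = 22; +1 → 23 = x.
The latitude characters are unchanged.

NL69xo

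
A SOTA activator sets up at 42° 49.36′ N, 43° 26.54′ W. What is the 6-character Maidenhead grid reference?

GN82gt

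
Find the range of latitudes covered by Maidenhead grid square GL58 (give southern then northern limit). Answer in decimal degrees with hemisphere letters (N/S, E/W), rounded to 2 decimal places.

28.00° N, 29.00° N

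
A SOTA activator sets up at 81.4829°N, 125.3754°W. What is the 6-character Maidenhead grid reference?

CR71hl

Shift to the Maidenhead origin (180°W, 90°S): lon 54.6246, lat 171.4829.
Field: 54.6246/20 → 2 → C, 171.4829/10 → 17 → R; chars CR.
Square: 14.6246/2 → 7, 1.4829/1 → 1; chars 71.
Subsquare: 0.6246/0.0833333 → 7 → h, 0.4829/0.0416667 → 11 → l; chars hl.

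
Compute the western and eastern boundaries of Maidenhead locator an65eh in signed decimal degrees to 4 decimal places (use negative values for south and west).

-167.6667, -167.5833

Field A=0, N=13: +0·20° lon, +13·10° lat → SW at lon -180°, lat 40°.
Square 6, 5: +6·2° lon, +5·1° lat → SW at lon -168°, lat 45°.
Subsquare e=4, h=7: +4·0.0833333° lon, +7·0.0416667° lat → SW at lon -167.667°, lat 45.2917°.
Cell spans 0.0833333° lon × 0.0416667° lat.
west -167.6667, east -167.5833.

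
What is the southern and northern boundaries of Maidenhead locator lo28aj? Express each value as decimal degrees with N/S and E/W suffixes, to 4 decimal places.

Field L=11, O=14: +11·20° lon, +14·10° lat → SW at lon 40°, lat 50°.
Square 2, 8: +2·2° lon, +8·1° lat → SW at lon 44°, lat 58°.
Subsquare a=0, j=9: +0·0.0833333° lon, +9·0.0416667° lat → SW at lon 44°, lat 58.375°.
Cell spans 0.0833333° lon × 0.0416667° lat.
south 58.3750° N, north 58.4167° N.

58.3750° N, 58.4167° N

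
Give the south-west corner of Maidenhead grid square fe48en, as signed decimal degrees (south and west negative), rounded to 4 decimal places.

-41.4583, -71.6667

Field F=5, E=4: +5·20° lon, +4·10° lat → SW at lon -80°, lat -50°.
Square 4, 8: +4·2° lon, +8·1° lat → SW at lon -72°, lat -42°.
Subsquare e=4, n=13: +4·0.0833333° lon, +13·0.0416667° lat → SW at lon -71.6667°, lat -41.4583°.
latitude -41.4583, longitude -71.6667.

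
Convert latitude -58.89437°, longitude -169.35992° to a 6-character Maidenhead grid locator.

Offset from 180°W / 90°S: lon 10.6401°, lat 31.1056°.
Field: lon ⌊10.6401/20⌋ = 0 → A; lat ⌊31.1056/10⌋ = 3 → D.
Square: lon ⌊10.6401/2⌋ = 5; lat ⌊1.1056/1⌋ = 1.
Subsquare: lon ⌊0.6401/0.0833333⌋ = 7 → h; lat ⌊0.1056/0.0416667⌋ = 2 → c.

AD51hc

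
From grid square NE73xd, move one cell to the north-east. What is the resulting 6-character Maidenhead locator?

Longitude subsquare x = 23; +1 → 24, wraps to 0 = a, carry into square.
Longitude square 7; +1 → 8.
Latitude subsquare d = 3; +1 → 4 = e.

NE83ae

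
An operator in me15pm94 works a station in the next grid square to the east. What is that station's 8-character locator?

ME15qm04

Longitude extended square 9; +1 → 10, wraps to 0, carry into subsquare.
Longitude subsquare p = 15; +1 → 16 = q.
The latitude characters are unchanged.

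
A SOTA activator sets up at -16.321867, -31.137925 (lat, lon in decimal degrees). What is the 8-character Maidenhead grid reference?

Add 180° to longitude and 90° to latitude: 148.86208, 73.67813.
Field (20°×10°, letters A–R): 148.86208/20 → 7 → H, 73.67813/10 → 7 → H; chars HH.
Square (2°×1°, digits 0–9): 8.86208/2 → 4, 3.67813/1 → 3; chars 43.
Subsquare (5′×2.5′, letters a–x): 0.86208/0.0833333 → 10 → k, 0.67813/0.0416667 → 16 → q; chars kq.
Extended square (30″×15″, digits 0–9): 0.02874/0.00833333 → 3, 0.01147/0.00416667 → 2; chars 32.

HH43kq32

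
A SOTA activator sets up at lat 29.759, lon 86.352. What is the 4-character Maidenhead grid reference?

NL39

Add 180° to longitude and 90° to latitude: 266.35, 119.76.
Field: lon ⌊266.35/20⌋ = 13 → N; lat ⌊119.76/10⌋ = 11 → L.
Square: lon ⌊6.35/2⌋ = 3; lat ⌊9.76/1⌋ = 9.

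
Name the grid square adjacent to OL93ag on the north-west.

Longitude subsquare a = 0; −1 → -1, wraps to 23 = x, carry into square.
Longitude square 9; −1 → 8.
Latitude subsquare g = 6; +1 → 7 = h.

OL83xh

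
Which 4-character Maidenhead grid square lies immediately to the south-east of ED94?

Longitude square 9; +1 → 10, wraps to 0, carry into field.
Longitude field E = 4; +1 → 5 = F.
Latitude square 4; −1 → 3.

FD03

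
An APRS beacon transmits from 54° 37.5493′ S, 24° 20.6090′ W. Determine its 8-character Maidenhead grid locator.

HD75ti89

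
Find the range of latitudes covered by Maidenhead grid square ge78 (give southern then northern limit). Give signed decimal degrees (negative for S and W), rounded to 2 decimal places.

Field G=6, E=4: +6·20° lon, +4·10° lat → SW at lon -60°, lat -50°.
Square 7, 8: +7·2° lon, +8·1° lat → SW at lon -46°, lat -42°.
Cell spans 2° lon × 1° lat.
south -42.00, north -41.00.

-42.00, -41.00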